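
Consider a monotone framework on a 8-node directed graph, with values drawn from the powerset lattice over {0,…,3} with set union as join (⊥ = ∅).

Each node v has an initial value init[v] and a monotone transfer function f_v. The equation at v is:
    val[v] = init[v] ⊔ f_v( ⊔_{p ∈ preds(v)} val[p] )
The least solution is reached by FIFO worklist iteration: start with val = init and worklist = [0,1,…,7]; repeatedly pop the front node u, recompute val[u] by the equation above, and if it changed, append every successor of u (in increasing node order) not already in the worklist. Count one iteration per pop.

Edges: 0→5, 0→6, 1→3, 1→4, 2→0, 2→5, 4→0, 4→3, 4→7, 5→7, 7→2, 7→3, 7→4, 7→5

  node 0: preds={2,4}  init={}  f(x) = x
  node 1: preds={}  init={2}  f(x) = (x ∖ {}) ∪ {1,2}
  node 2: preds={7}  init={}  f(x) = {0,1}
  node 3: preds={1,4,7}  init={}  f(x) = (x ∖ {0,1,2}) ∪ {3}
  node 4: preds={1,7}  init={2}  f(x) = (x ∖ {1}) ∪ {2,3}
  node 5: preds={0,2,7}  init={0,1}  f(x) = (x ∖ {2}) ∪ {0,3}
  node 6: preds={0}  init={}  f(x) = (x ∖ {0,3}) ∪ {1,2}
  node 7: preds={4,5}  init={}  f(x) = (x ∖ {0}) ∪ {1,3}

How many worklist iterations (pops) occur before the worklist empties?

14

Worklist (14 pops):
  #1 pop 0: in={2} → {2} (was {}); enqueue []
  #2 pop 1: in={} → {1,2} (was {2}); enqueue []
  #3 pop 2: in={} → {0,1} (was {}); enqueue [0]
  #4 pop 3: in={1,2} → {3} (was {}); enqueue []
  #5 pop 4: in={1,2} → {2,3} (was {2}); enqueue [3]
  #6 pop 5: in={0,1,2} → {0,1,3} (was {0,1}); enqueue []
  #7 pop 6: in={2} → {1,2} (was {}); enqueue []
  #8 pop 7: in={0,1,2,3} → {1,2,3} (was {}); enqueue [2,4,5]
  #9 pop 0: in={0,1,2,3} → {0,1,2,3} (was {2}); enqueue [6]
  #10 pop 3: in={1,2,3} → {3} (no change)
  #11 pop 2: in={1,2,3} → {0,1} (no change)
  #12 pop 4: in={1,2,3} → {2,3} (no change)
  #13 pop 5: in={0,1,2,3} → {0,1,3} (no change)
  #14 pop 6: in={0,1,2,3} → {1,2} (no change)

Fixpoint:
  val[0] = {0,1,2,3}
  val[1] = {1,2}
  val[2] = {0,1}
  val[3] = {3}
  val[4] = {2,3}
  val[5] = {0,1,3}
  val[6] = {1,2}
  val[7] = {1,2,3}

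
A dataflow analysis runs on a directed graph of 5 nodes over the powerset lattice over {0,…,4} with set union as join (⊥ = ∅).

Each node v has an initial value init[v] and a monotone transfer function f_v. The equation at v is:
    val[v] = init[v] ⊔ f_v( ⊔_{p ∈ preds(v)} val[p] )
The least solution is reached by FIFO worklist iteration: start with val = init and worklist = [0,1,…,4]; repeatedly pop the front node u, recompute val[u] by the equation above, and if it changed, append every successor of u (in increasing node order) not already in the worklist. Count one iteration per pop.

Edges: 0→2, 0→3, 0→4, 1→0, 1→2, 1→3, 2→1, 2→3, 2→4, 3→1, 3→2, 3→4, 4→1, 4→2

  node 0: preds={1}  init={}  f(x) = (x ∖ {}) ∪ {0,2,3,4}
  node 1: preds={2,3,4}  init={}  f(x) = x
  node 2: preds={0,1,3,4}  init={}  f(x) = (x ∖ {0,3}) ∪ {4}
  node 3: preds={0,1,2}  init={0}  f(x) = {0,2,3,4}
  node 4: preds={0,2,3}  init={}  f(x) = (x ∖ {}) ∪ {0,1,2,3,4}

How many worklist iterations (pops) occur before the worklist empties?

13

Trace (13 dequeues):
  [1] u=0 | in {} | out {0,2,3,4} | prev {} | push {}
  [2] u=1 | in {0} | out {0} | prev {} | push {0}
  [3] u=2 | in {0,2,3,4} | out {2,4} | prev {} | push {1}
  [4] u=3 | in {0,2,3,4} | out {0,2,3,4} | prev {0} | push {2}
  [5] u=4 | in {0,2,3,4} | out {0,1,2,3,4} | prev {} | push {}
  [6] u=0 | in {0} | out {0,2,3,4} | ==
  [7] u=1 | in {0,1,2,3,4} | out {0,1,2,3,4} | prev {0} | push {0,3}
  [8] u=2 | in {0,1,2,3,4} | out {1,2,4} | prev {2,4} | push {1,4}
  [9] u=0 | in {0,1,2,3,4} | out {0,1,2,3,4} | prev {0,2,3,4} | push {2}
  [10] u=3 | in {0,1,2,3,4} | out {0,2,3,4} | ==
  [11] u=1 | in {0,1,2,3,4} | out {0,1,2,3,4} | ==
  [12] u=4 | in {0,1,2,3,4} | out {0,1,2,3,4} | ==
  [13] u=2 | in {0,1,2,3,4} | out {1,2,4} | ==

Converged values:
  [0] {0,1,2,3,4}
  [1] {0,1,2,3,4}
  [2] {1,2,4}
  [3] {0,2,3,4}
  [4] {0,1,2,3,4}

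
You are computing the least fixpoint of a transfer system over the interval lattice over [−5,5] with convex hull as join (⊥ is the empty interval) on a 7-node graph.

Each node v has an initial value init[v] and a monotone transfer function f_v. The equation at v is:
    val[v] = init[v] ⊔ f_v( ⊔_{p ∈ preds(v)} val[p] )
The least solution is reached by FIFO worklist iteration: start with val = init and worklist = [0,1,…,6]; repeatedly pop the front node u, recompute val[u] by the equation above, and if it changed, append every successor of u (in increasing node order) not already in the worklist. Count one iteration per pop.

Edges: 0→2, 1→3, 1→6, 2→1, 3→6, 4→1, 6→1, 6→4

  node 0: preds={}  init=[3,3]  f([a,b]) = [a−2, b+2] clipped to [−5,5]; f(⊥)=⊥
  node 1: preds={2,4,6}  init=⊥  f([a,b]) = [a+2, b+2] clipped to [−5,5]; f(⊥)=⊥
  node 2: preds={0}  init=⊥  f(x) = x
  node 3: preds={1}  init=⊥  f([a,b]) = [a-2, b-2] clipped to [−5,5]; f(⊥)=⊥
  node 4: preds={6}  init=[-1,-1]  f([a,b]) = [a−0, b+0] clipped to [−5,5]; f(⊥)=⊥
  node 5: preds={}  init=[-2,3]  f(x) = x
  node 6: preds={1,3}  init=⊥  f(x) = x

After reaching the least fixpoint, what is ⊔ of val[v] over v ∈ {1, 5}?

[-2,5]

Iteration log — 14 steps:
  step 1. node 0  ⊔preds=⊥  new=[3,3]  stable
  step 2. node 1  ⊔preds=[-1,-1]  new=[1,1]  old=⊥  +wl: 
  step 3. node 2  ⊔preds=[3,3]  new=[3,3]  old=⊥  +wl: 1
  step 4. node 3  ⊔preds=[1,1]  new=[-1,-1]  old=⊥  +wl: 
  step 5. node 4  ⊔preds=⊥  new=[-1,-1]  stable
  step 6. node 5  ⊔preds=⊥  new=[-2,3]  stable
  step 7. node 6  ⊔preds=[-1,1]  new=[-1,1]  old=⊥  +wl: 4
  step 8. node 1  ⊔preds=[-1,3]  new=[1,5]  old=[1,1]  +wl: 3,6
  step 9. node 4  ⊔preds=[-1,1]  new=[-1,1]  old=[-1,-1]  +wl: 1
  step 10. node 3  ⊔preds=[1,5]  new=[-1,3]  old=[-1,-1]  +wl: 
  step 11. node 6  ⊔preds=[-1,5]  new=[-1,5]  old=[-1,1]  +wl: 4
  step 12. node 1  ⊔preds=[-1,5]  new=[1,5]  stable
  step 13. node 4  ⊔preds=[-1,5]  new=[-1,5]  old=[-1,1]  +wl: 1
  step 14. node 1  ⊔preds=[-1,5]  new=[1,5]  stable

Least fixpoint reached:
  node 0: [3,3]
  node 1: [1,5]
  node 2: [3,3]
  node 3: [-1,3]
  node 4: [-1,5]
  node 5: [-2,3]
  node 6: [-1,5]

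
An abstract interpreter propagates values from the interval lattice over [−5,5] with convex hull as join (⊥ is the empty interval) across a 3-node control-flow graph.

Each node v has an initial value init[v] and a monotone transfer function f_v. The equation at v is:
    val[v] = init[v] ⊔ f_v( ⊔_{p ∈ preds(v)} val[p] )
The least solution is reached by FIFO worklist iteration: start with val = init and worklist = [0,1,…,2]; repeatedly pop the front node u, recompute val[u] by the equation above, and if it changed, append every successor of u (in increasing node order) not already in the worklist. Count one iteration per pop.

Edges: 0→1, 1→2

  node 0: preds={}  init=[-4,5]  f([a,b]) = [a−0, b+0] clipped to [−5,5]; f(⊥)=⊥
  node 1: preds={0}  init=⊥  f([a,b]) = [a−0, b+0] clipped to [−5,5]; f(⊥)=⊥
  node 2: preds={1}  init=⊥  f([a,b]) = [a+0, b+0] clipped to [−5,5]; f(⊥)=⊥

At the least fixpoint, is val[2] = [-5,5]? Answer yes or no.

no

Worklist (3 pops):
  #1 pop 0: in=⊥ → [-4,5] (no change)
  #2 pop 1: in=[-4,5] → [-4,5] (was ⊥); enqueue []
  #3 pop 2: in=[-4,5] → [-4,5] (was ⊥); enqueue []

Fixpoint:
  val[0] = [-4,5]
  val[1] = [-4,5]
  val[2] = [-4,5]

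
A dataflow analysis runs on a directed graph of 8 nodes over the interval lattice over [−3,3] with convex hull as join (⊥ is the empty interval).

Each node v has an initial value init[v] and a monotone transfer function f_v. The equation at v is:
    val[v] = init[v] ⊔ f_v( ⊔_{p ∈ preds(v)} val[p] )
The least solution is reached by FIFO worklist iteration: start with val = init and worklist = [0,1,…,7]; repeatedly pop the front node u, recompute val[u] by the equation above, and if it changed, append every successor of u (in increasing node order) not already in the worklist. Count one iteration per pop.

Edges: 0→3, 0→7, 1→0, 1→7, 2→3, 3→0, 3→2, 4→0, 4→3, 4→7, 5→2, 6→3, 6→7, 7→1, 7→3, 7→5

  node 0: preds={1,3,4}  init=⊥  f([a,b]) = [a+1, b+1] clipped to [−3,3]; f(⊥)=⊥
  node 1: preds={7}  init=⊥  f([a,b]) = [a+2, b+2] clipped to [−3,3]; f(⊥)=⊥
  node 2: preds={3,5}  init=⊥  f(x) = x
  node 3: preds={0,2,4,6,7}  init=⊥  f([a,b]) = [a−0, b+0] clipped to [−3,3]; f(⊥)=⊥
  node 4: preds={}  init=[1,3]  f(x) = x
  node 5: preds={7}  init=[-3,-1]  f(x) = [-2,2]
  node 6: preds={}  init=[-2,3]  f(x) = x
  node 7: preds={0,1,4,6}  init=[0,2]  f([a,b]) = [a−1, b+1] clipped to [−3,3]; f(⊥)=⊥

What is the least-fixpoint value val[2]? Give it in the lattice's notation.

Iteration log — 15 steps:
  step 1. node 0  ⊔preds=[1,3]  new=[2,3]  old=⊥  +wl: 
  step 2. node 1  ⊔preds=[0,2]  new=[2,3]  old=⊥  +wl: 0
  step 3. node 2  ⊔preds=[-3,-1]  new=[-3,-1]  old=⊥  +wl: 
  step 4. node 3  ⊔preds=[-3,3]  new=[-3,3]  old=⊥  +wl: 2
  step 5. node 4  ⊔preds=⊥  new=[1,3]  stable
  step 6. node 5  ⊔preds=[0,2]  new=[-3,2]  old=[-3,-1]  +wl: 
  step 7. node 6  ⊔preds=⊥  new=[-2,3]  stable
  step 8. node 7  ⊔preds=[-2,3]  new=[-3,3]  old=[0,2]  +wl: 1,3,5
  step 9. node 0  ⊔preds=[-3,3]  new=[-2,3]  old=[2,3]  +wl: 7
  step 10. node 2  ⊔preds=[-3,3]  new=[-3,3]  old=[-3,-1]  +wl: 
  step 11. node 1  ⊔preds=[-3,3]  new=[-1,3]  old=[2,3]  +wl: 0
  step 12. node 3  ⊔preds=[-3,3]  new=[-3,3]  stable
  step 13. node 5  ⊔preds=[-3,3]  new=[-3,2]  stable
  step 14. node 7  ⊔preds=[-2,3]  new=[-3,3]  stable
  step 15. node 0  ⊔preds=[-3,3]  new=[-2,3]  stable

Least fixpoint reached:
  node 0: [-2,3]
  node 1: [-1,3]
  node 2: [-3,3]
  node 3: [-3,3]
  node 4: [1,3]
  node 5: [-3,2]
  node 6: [-2,3]
  node 7: [-3,3]

[-3,3]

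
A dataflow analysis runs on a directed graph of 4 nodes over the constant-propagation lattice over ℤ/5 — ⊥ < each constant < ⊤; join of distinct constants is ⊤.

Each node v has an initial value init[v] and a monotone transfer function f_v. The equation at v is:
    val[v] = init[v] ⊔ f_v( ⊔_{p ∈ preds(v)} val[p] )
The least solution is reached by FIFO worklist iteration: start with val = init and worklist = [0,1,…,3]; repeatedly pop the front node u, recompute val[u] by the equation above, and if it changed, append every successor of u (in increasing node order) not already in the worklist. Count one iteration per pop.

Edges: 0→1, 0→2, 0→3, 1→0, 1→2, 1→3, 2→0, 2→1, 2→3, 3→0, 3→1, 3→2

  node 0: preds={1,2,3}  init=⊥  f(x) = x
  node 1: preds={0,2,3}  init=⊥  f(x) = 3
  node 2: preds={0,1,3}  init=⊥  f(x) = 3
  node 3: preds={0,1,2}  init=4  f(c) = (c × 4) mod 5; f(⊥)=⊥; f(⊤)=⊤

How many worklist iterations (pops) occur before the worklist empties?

Worklist (8 pops):
  #1 pop 0: in=4 → 4 (was ⊥); enqueue []
  #2 pop 1: in=4 → 3 (was ⊥); enqueue [0]
  #3 pop 2: in=⊤ → 3 (was ⊥); enqueue [1]
  #4 pop 3: in=⊤ → ⊤ (was 4); enqueue [2]
  #5 pop 0: in=⊤ → ⊤ (was 4); enqueue [3]
  #6 pop 1: in=⊤ → 3 (no change)
  #7 pop 2: in=⊤ → 3 (no change)
  #8 pop 3: in=⊤ → ⊤ (no change)

Fixpoint:
  val[0] = ⊤
  val[1] = 3
  val[2] = 3
  val[3] = ⊤

8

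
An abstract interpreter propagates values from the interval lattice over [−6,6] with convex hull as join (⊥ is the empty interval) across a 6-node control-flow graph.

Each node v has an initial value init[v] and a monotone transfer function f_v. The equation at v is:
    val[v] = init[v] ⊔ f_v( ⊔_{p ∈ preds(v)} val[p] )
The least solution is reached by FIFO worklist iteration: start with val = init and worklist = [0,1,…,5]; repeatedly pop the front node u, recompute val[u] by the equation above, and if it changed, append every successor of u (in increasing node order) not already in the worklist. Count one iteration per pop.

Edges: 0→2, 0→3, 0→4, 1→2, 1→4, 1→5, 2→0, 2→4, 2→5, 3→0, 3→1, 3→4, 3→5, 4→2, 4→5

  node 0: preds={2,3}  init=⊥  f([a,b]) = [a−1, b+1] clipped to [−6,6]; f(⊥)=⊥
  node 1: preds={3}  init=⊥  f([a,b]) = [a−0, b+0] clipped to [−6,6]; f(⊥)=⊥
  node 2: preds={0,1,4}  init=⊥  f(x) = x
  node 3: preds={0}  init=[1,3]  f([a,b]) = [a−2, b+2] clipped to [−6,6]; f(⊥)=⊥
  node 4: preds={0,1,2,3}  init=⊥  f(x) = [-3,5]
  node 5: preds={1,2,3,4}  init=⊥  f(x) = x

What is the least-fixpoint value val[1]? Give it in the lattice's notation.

[-6,6]

Iteration log — 23 steps:
  step 1. node 0  ⊔preds=[1,3]  new=[0,4]  old=⊥  +wl: 
  step 2. node 1  ⊔preds=[1,3]  new=[1,3]  old=⊥  +wl: 
  step 3. node 2  ⊔preds=[0,4]  new=[0,4]  old=⊥  +wl: 0
  step 4. node 3  ⊔preds=[0,4]  new=[-2,6]  old=[1,3]  +wl: 1
  step 5. node 4  ⊔preds=[-2,6]  new=[-3,5]  old=⊥  +wl: 2
  step 6. node 5  ⊔preds=[-3,6]  new=[-3,6]  old=⊥  +wl: 
  step 7. node 0  ⊔preds=[-2,6]  new=[-3,6]  old=[0,4]  +wl: 3,4
  step 8. node 1  ⊔preds=[-2,6]  new=[-2,6]  old=[1,3]  +wl: 5
  step 9. node 2  ⊔preds=[-3,6]  new=[-3,6]  old=[0,4]  +wl: 0
  step 10. node 3  ⊔preds=[-3,6]  new=[-5,6]  old=[-2,6]  +wl: 1
  step 11. node 4  ⊔preds=[-5,6]  new=[-3,5]  stable
  step 12. node 5  ⊔preds=[-5,6]  new=[-5,6]  old=[-3,6]  +wl: 
  step 13. node 0  ⊔preds=[-5,6]  new=[-6,6]  old=[-3,6]  +wl: 2,3,4
  step 14. node 1  ⊔preds=[-5,6]  new=[-5,6]  old=[-2,6]  +wl: 5
  step 15. node 2  ⊔preds=[-6,6]  new=[-6,6]  old=[-3,6]  +wl: 0
  step 16. node 3  ⊔preds=[-6,6]  new=[-6,6]  old=[-5,6]  +wl: 1
  step 17. node 4  ⊔preds=[-6,6]  new=[-3,5]  stable
  step 18. node 5  ⊔preds=[-6,6]  new=[-6,6]  old=[-5,6]  +wl: 
  step 19. node 0  ⊔preds=[-6,6]  new=[-6,6]  stable
  step 20. node 1  ⊔preds=[-6,6]  new=[-6,6]  old=[-5,6]  +wl: 2,4,5
  step 21. node 2  ⊔preds=[-6,6]  new=[-6,6]  stable
  step 22. node 4  ⊔preds=[-6,6]  new=[-3,5]  stable
  step 23. node 5  ⊔preds=[-6,6]  new=[-6,6]  stable

Least fixpoint reached:
  node 0: [-6,6]
  node 1: [-6,6]
  node 2: [-6,6]
  node 3: [-6,6]
  node 4: [-3,5]
  node 5: [-6,6]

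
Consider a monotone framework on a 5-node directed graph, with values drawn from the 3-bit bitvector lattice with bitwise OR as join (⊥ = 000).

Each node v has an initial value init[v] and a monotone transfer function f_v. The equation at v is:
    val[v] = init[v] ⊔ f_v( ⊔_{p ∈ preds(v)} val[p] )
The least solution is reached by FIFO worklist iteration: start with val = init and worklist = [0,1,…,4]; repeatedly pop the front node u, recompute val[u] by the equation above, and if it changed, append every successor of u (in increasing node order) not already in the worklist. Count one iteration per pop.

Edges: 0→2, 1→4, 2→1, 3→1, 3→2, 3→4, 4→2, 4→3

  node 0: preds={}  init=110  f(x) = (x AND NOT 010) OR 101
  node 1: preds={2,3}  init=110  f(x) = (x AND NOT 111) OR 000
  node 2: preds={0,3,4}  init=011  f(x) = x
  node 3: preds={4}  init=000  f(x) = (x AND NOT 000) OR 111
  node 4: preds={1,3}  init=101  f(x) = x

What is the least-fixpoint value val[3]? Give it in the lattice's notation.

Iteration log — 8 steps:
  step 1. node 0  ⊔preds=000  new=111  old=110  +wl: 
  step 2. node 1  ⊔preds=011  new=110  stable
  step 3. node 2  ⊔preds=111  new=111  old=011  +wl: 1
  step 4. node 3  ⊔preds=101  new=111  old=000  +wl: 2
  step 5. node 4  ⊔preds=111  new=111  old=101  +wl: 3
  step 6. node 1  ⊔preds=111  new=110  stable
  step 7. node 2  ⊔preds=111  new=111  stable
  step 8. node 3  ⊔preds=111  new=111  stable

Least fixpoint reached:
  node 0: 111
  node 1: 110
  node 2: 111
  node 3: 111
  node 4: 111

111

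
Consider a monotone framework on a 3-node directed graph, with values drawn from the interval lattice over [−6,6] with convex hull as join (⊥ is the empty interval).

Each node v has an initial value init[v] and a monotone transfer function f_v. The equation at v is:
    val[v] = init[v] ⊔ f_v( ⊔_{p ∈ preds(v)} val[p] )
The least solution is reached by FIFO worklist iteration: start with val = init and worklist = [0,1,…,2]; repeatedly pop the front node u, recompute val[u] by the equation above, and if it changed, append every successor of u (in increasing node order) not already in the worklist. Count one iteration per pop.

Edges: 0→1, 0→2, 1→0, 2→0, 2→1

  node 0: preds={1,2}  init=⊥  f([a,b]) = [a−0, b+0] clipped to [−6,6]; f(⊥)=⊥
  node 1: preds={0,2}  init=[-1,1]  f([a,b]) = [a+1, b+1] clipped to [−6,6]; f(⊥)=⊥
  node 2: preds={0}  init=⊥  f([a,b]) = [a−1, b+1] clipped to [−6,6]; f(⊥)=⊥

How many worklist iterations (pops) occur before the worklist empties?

19

Trace (19 dequeues):
  [1] u=0 | in [-1,1] | out [-1,1] | prev ⊥ | push {}
  [2] u=1 | in [-1,1] | out [-1,2] | prev [-1,1] | push {0}
  [3] u=2 | in [-1,1] | out [-2,2] | prev ⊥ | push {1}
  [4] u=0 | in [-2,2] | out [-2,2] | prev [-1,1] | push {2}
  [5] u=1 | in [-2,2] | out [-1,3] | prev [-1,2] | push {0}
  [6] u=2 | in [-2,2] | out [-3,3] | prev [-2,2] | push {1}
  [7] u=0 | in [-3,3] | out [-3,3] | prev [-2,2] | push {2}
  [8] u=1 | in [-3,3] | out [-2,4] | prev [-1,3] | push {0}
  [9] u=2 | in [-3,3] | out [-4,4] | prev [-3,3] | push {1}
  [10] u=0 | in [-4,4] | out [-4,4] | prev [-3,3] | push {2}
  [11] u=1 | in [-4,4] | out [-3,5] | prev [-2,4] | push {0}
  [12] u=2 | in [-4,4] | out [-5,5] | prev [-4,4] | push {1}
  [13] u=0 | in [-5,5] | out [-5,5] | prev [-4,4] | push {2}
  [14] u=1 | in [-5,5] | out [-4,6] | prev [-3,5] | push {0}
  [15] u=2 | in [-5,5] | out [-6,6] | prev [-5,5] | push {1}
  [16] u=0 | in [-6,6] | out [-6,6] | prev [-5,5] | push {2}
  [17] u=1 | in [-6,6] | out [-5,6] | prev [-4,6] | push {0}
  [18] u=2 | in [-6,6] | out [-6,6] | ==
  [19] u=0 | in [-6,6] | out [-6,6] | ==

Converged values:
  [0] [-6,6]
  [1] [-5,6]
  [2] [-6,6]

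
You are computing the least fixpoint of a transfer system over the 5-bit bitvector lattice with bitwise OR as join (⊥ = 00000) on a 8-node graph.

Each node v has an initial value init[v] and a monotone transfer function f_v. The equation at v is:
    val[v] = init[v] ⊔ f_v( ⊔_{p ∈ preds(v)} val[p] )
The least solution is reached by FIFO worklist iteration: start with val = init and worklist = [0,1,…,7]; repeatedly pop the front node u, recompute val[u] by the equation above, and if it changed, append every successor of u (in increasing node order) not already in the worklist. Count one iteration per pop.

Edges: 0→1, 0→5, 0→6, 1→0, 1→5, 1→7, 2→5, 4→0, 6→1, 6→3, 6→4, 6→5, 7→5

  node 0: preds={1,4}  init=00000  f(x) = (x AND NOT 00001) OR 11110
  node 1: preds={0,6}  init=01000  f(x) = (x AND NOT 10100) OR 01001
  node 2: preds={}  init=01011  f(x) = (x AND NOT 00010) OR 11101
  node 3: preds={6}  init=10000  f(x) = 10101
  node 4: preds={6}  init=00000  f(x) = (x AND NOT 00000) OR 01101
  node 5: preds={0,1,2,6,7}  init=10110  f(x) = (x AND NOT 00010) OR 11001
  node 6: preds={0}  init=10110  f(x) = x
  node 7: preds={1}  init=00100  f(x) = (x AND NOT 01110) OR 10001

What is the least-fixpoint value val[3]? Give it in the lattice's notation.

Trace (13 dequeues):
  [1] u=0 | in 01000 | out 11110 | prev 00000 | push {}
  [2] u=1 | in 11110 | out 01011 | prev 01000 | push {0}
  [3] u=2 | in 00000 | out 11111 | prev 01011 | push {}
  [4] u=3 | in 10110 | out 10101 | prev 10000 | push {}
  [5] u=4 | in 10110 | out 11111 | prev 00000 | push {}
  [6] u=5 | in 11111 | out 11111 | prev 10110 | push {}
  [7] u=6 | in 11110 | out 11110 | prev 10110 | push {1,3,4,5}
  [8] u=7 | in 01011 | out 10101 | prev 00100 | push {}
  [9] u=0 | in 11111 | out 11110 | ==
  [10] u=1 | in 11110 | out 01011 | ==
  [11] u=3 | in 11110 | out 10101 | ==
  [12] u=4 | in 11110 | out 11111 | ==
  [13] u=5 | in 11111 | out 11111 | ==

Converged values:
  [0] 11110
  [1] 01011
  [2] 11111
  [3] 10101
  [4] 11111
  [5] 11111
  [6] 11110
  [7] 10101

10101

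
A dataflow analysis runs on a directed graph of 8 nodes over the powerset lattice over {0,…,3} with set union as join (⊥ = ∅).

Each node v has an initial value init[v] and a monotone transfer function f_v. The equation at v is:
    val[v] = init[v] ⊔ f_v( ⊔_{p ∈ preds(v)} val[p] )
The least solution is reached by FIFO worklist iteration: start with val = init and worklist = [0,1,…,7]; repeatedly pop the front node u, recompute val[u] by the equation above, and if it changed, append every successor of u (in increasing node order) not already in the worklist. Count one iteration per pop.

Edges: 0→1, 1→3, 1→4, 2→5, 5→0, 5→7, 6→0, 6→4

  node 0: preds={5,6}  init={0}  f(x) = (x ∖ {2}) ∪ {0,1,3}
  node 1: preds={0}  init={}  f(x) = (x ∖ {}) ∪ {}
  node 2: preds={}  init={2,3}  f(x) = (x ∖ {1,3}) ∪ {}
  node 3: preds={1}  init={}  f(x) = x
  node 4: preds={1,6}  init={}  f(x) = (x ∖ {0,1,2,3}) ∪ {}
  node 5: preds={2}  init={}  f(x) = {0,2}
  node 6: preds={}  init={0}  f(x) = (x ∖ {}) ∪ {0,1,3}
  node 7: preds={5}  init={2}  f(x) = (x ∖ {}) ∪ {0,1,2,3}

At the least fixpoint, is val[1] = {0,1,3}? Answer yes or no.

Iteration log — 10 steps:
  step 1. node 0  ⊔preds={0}  new={0,1,3}  old={0}  +wl: 
  step 2. node 1  ⊔preds={0,1,3}  new={0,1,3}  old={}  +wl: 
  step 3. node 2  ⊔preds={}  new={2,3}  stable
  step 4. node 3  ⊔preds={0,1,3}  new={0,1,3}  old={}  +wl: 
  step 5. node 4  ⊔preds={0,1,3}  new={}  stable
  step 6. node 5  ⊔preds={2,3}  new={0,2}  old={}  +wl: 0
  step 7. node 6  ⊔preds={}  new={0,1,3}  old={0}  +wl: 4
  step 8. node 7  ⊔preds={0,2}  new={0,1,2,3}  old={2}  +wl: 
  step 9. node 0  ⊔preds={0,1,2,3}  new={0,1,3}  stable
  step 10. node 4  ⊔preds={0,1,3}  new={}  stable

Least fixpoint reached:
  node 0: {0,1,3}
  node 1: {0,1,3}
  node 2: {2,3}
  node 3: {0,1,3}
  node 4: {}
  node 5: {0,2}
  node 6: {0,1,3}
  node 7: {0,1,2,3}

yes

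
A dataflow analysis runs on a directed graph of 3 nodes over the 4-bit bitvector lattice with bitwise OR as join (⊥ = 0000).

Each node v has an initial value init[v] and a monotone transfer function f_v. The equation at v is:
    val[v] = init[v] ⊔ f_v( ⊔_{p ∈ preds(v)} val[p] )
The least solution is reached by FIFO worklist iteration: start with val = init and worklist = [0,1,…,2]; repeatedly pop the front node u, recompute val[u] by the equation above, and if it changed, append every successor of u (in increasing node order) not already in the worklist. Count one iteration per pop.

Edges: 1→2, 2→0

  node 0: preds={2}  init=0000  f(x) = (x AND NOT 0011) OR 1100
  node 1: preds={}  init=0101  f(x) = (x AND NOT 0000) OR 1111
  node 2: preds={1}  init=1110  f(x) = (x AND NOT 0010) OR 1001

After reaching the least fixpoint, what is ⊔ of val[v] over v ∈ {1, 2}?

1111

Trace (4 dequeues):
  [1] u=0 | in 1110 | out 1100 | prev 0000 | push {}
  [2] u=1 | in 0000 | out 1111 | prev 0101 | push {}
  [3] u=2 | in 1111 | out 1111 | prev 1110 | push {0}
  [4] u=0 | in 1111 | out 1100 | ==

Converged values:
  [0] 1100
  [1] 1111
  [2] 1111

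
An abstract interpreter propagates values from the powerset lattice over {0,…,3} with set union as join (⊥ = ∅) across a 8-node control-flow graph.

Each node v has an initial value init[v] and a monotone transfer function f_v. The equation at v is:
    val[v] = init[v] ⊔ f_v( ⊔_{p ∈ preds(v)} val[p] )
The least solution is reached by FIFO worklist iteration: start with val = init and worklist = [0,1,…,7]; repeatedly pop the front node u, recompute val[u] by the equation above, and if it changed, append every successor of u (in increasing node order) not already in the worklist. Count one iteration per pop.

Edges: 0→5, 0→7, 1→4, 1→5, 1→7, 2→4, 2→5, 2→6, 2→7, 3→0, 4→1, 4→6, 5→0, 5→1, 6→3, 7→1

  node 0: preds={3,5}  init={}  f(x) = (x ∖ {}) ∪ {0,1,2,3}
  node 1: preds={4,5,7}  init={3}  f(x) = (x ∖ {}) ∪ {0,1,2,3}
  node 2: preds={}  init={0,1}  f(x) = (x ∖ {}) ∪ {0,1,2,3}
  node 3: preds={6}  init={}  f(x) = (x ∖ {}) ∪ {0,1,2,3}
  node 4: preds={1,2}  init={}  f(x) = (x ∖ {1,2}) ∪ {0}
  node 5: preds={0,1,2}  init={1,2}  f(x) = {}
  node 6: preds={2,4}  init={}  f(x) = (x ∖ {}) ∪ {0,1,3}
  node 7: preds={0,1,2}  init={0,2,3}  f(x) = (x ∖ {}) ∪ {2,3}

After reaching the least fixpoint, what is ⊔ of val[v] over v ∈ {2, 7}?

{0,1,2,3}

Worklist (11 pops):
  #1 pop 0: in={1,2} → {0,1,2,3} (was {}); enqueue []
  #2 pop 1: in={0,1,2,3} → {0,1,2,3} (was {3}); enqueue []
  #3 pop 2: in={} → {0,1,2,3} (was {0,1}); enqueue []
  #4 pop 3: in={} → {0,1,2,3} (was {}); enqueue [0]
  #5 pop 4: in={0,1,2,3} → {0,3} (was {}); enqueue [1]
  #6 pop 5: in={0,1,2,3} → {1,2} (no change)
  #7 pop 6: in={0,1,2,3} → {0,1,2,3} (was {}); enqueue [3]
  #8 pop 7: in={0,1,2,3} → {0,1,2,3} (was {0,2,3}); enqueue []
  #9 pop 0: in={0,1,2,3} → {0,1,2,3} (no change)
  #10 pop 1: in={0,1,2,3} → {0,1,2,3} (no change)
  #11 pop 3: in={0,1,2,3} → {0,1,2,3} (no change)

Fixpoint:
  val[0] = {0,1,2,3}
  val[1] = {0,1,2,3}
  val[2] = {0,1,2,3}
  val[3] = {0,1,2,3}
  val[4] = {0,3}
  val[5] = {1,2}
  val[6] = {0,1,2,3}
  val[7] = {0,1,2,3}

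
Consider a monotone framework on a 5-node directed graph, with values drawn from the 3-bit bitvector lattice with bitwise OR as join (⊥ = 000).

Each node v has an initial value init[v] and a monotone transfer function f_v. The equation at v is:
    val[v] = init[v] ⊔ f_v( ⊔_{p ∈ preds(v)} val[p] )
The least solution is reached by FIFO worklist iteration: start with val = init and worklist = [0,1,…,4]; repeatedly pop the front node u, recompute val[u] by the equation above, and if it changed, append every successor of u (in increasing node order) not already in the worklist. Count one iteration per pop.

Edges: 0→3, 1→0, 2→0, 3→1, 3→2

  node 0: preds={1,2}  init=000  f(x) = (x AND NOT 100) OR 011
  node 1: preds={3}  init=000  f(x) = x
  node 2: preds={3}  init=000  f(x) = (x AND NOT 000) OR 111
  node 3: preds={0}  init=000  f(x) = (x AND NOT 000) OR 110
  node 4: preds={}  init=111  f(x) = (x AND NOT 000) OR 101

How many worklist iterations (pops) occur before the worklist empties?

9

Worklist (9 pops):
  #1 pop 0: in=000 → 011 (was 000); enqueue []
  #2 pop 1: in=000 → 000 (no change)
  #3 pop 2: in=000 → 111 (was 000); enqueue [0]
  #4 pop 3: in=011 → 111 (was 000); enqueue [1,2]
  #5 pop 4: in=000 → 111 (no change)
  #6 pop 0: in=111 → 011 (no change)
  #7 pop 1: in=111 → 111 (was 000); enqueue [0]
  #8 pop 2: in=111 → 111 (no change)
  #9 pop 0: in=111 → 011 (no change)

Fixpoint:
  val[0] = 011
  val[1] = 111
  val[2] = 111
  val[3] = 111
  val[4] = 111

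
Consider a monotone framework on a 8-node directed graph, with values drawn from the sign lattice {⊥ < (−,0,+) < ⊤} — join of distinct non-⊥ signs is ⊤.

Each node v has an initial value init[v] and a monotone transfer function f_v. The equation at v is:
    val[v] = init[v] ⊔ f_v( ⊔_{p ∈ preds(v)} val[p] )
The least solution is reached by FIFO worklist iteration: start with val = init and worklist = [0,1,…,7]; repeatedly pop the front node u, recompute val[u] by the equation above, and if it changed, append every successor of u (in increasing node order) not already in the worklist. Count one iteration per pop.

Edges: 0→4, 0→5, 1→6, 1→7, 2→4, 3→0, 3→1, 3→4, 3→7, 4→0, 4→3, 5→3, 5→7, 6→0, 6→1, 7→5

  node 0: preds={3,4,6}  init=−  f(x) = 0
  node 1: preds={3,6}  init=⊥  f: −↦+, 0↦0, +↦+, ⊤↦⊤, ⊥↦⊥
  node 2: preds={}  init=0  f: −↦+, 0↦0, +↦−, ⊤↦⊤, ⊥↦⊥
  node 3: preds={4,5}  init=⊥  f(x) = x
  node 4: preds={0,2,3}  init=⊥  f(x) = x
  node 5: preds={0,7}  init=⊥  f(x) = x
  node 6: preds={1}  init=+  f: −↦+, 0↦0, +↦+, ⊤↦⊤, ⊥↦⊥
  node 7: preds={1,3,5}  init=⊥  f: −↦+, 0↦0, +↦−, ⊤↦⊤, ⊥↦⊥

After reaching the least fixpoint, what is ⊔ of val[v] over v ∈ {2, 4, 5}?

Worklist (18 pops):
  #1 pop 0: in=+ → ⊤ (was −); enqueue []
  #2 pop 1: in=+ → + (was ⊥); enqueue []
  #3 pop 2: in=⊥ → 0 (no change)
  #4 pop 3: in=⊥ → ⊥ (no change)
  #5 pop 4: in=⊤ → ⊤ (was ⊥); enqueue [0,3]
  #6 pop 5: in=⊤ → ⊤ (was ⊥); enqueue []
  #7 pop 6: in=+ → + (no change)
  #8 pop 7: in=⊤ → ⊤ (was ⊥); enqueue [5]
  #9 pop 0: in=⊤ → ⊤ (no change)
  #10 pop 3: in=⊤ → ⊤ (was ⊥); enqueue [0,1,4,7]
  #11 pop 5: in=⊤ → ⊤ (no change)
  #12 pop 0: in=⊤ → ⊤ (no change)
  #13 pop 1: in=⊤ → ⊤ (was +); enqueue [6]
  #14 pop 4: in=⊤ → ⊤ (no change)
  #15 pop 7: in=⊤ → ⊤ (no change)
  #16 pop 6: in=⊤ → ⊤ (was +); enqueue [0,1]
  #17 pop 0: in=⊤ → ⊤ (no change)
  #18 pop 1: in=⊤ → ⊤ (no change)

Fixpoint:
  val[0] = ⊤
  val[1] = ⊤
  val[2] = 0
  val[3] = ⊤
  val[4] = ⊤
  val[5] = ⊤
  val[6] = ⊤
  val[7] = ⊤

⊤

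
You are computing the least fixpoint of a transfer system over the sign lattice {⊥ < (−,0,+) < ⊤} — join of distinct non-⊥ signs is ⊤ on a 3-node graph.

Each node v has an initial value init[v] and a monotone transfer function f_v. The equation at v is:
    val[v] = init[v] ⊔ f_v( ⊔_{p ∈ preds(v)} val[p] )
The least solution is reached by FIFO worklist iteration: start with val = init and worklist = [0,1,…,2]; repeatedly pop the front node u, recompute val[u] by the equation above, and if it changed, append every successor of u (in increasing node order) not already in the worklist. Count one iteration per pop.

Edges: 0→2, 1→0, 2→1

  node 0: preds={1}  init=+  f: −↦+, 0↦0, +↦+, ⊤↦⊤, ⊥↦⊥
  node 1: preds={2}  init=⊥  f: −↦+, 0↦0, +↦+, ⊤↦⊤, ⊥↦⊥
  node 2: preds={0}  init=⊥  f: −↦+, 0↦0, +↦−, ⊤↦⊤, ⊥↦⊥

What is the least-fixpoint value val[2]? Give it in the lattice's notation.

Trace (5 dequeues):
  [1] u=0 | in ⊥ | out + | ==
  [2] u=1 | in ⊥ | out ⊥ | ==
  [3] u=2 | in + | out − | prev ⊥ | push {1}
  [4] u=1 | in − | out + | prev ⊥ | push {0}
  [5] u=0 | in + | out + | ==

Converged values:
  [0] +
  [1] +
  [2] −

−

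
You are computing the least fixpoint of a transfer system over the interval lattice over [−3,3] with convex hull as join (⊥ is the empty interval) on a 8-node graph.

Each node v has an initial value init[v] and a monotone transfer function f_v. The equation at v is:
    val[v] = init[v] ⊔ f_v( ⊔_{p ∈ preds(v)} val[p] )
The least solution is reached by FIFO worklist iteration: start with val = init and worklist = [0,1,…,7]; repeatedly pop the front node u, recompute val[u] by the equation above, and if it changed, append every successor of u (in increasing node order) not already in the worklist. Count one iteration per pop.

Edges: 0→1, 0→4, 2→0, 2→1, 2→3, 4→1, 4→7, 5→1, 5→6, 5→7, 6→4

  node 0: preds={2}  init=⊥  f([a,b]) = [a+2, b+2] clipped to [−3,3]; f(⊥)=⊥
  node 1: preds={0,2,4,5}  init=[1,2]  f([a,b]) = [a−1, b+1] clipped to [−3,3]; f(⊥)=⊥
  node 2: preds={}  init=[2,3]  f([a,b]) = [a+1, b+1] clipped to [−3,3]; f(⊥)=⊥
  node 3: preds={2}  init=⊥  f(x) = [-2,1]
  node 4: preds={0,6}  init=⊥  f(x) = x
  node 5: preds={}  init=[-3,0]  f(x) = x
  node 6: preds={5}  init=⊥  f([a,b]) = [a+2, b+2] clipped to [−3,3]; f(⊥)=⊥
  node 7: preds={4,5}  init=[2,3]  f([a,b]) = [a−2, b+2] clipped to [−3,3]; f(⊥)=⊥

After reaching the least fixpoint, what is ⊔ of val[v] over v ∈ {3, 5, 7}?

[-3,3]

Trace (12 dequeues):
  [1] u=0 | in [2,3] | out [3,3] | prev ⊥ | push {}
  [2] u=1 | in [-3,3] | out [-3,3] | prev [1,2] | push {}
  [3] u=2 | in ⊥ | out [2,3] | ==
  [4] u=3 | in [2,3] | out [-2,1] | prev ⊥ | push {}
  [5] u=4 | in [3,3] | out [3,3] | prev ⊥ | push {1}
  [6] u=5 | in ⊥ | out [-3,0] | ==
  [7] u=6 | in [-3,0] | out [-1,2] | prev ⊥ | push {4}
  [8] u=7 | in [-3,3] | out [-3,3] | prev [2,3] | push {}
  [9] u=1 | in [-3,3] | out [-3,3] | ==
  [10] u=4 | in [-1,3] | out [-1,3] | prev [3,3] | push {1,7}
  [11] u=1 | in [-3,3] | out [-3,3] | ==
  [12] u=7 | in [-3,3] | out [-3,3] | ==

Converged values:
  [0] [3,3]
  [1] [-3,3]
  [2] [2,3]
  [3] [-2,1]
  [4] [-1,3]
  [5] [-3,0]
  [6] [-1,2]
  [7] [-3,3]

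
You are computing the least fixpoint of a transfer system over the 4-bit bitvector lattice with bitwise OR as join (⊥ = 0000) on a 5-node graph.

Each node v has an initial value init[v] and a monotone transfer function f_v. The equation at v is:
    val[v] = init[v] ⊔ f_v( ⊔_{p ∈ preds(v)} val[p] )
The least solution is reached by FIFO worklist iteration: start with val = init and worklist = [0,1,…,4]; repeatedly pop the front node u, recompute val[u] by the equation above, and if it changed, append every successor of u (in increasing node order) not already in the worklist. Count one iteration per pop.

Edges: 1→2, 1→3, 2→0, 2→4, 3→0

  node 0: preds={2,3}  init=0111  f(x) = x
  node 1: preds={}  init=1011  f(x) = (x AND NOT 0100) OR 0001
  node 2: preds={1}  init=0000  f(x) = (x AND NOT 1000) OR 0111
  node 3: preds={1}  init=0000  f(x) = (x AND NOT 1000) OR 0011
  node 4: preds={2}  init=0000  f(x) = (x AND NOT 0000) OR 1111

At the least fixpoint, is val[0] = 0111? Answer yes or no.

yes

Worklist (6 pops):
  #1 pop 0: in=0000 → 0111 (no change)
  #2 pop 1: in=0000 → 1011 (no change)
  #3 pop 2: in=1011 → 0111 (was 0000); enqueue [0]
  #4 pop 3: in=1011 → 0011 (was 0000); enqueue []
  #5 pop 4: in=0111 → 1111 (was 0000); enqueue []
  #6 pop 0: in=0111 → 0111 (no change)

Fixpoint:
  val[0] = 0111
  val[1] = 1011
  val[2] = 0111
  val[3] = 0011
  val[4] = 1111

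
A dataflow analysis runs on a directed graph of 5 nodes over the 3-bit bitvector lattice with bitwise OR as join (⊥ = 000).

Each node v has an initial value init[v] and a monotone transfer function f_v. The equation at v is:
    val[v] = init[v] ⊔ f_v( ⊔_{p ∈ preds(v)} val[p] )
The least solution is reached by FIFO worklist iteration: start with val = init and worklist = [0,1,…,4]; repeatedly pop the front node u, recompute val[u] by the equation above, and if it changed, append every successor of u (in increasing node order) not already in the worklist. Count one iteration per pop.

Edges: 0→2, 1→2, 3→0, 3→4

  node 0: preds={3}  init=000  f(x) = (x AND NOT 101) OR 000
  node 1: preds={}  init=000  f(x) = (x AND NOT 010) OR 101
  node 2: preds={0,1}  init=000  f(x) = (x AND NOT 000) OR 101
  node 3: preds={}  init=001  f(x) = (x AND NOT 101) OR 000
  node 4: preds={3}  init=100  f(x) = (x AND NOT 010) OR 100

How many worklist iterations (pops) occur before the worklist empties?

Iteration log — 5 steps:
  step 1. node 0  ⊔preds=001  new=000  stable
  step 2. node 1  ⊔preds=000  new=101  old=000  +wl: 
  step 3. node 2  ⊔preds=101  new=101  old=000  +wl: 
  step 4. node 3  ⊔preds=000  new=001  stable
  step 5. node 4  ⊔preds=001  new=101  old=100  +wl: 

Least fixpoint reached:
  node 0: 000
  node 1: 101
  node 2: 101
  node 3: 001
  node 4: 101

5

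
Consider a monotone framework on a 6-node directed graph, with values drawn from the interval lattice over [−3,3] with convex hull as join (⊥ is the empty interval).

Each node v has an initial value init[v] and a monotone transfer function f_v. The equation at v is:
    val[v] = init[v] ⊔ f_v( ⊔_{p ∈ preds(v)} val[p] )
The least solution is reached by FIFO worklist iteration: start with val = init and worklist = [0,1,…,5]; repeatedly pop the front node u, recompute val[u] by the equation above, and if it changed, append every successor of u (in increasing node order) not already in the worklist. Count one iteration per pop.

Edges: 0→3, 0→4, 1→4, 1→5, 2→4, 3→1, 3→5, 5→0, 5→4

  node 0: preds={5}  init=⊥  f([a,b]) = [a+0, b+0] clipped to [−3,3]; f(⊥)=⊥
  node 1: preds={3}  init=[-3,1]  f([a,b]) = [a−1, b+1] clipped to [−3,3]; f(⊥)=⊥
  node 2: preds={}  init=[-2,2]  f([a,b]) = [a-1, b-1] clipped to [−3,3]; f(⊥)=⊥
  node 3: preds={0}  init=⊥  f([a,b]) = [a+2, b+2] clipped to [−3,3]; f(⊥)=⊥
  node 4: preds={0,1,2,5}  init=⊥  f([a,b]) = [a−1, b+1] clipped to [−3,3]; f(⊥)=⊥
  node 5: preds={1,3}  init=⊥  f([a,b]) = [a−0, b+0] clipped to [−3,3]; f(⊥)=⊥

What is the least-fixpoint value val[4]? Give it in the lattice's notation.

[-3,3]

Worklist (15 pops):
  #1 pop 0: in=⊥ → ⊥ (no change)
  #2 pop 1: in=⊥ → [-3,1] (no change)
  #3 pop 2: in=⊥ → [-2,2] (no change)
  #4 pop 3: in=⊥ → ⊥ (no change)
  #5 pop 4: in=[-3,2] → [-3,3] (was ⊥); enqueue []
  #6 pop 5: in=[-3,1] → [-3,1] (was ⊥); enqueue [0,4]
  #7 pop 0: in=[-3,1] → [-3,1] (was ⊥); enqueue [3]
  #8 pop 4: in=[-3,2] → [-3,3] (no change)
  #9 pop 3: in=[-3,1] → [-1,3] (was ⊥); enqueue [1,5]
  #10 pop 1: in=[-1,3] → [-3,3] (was [-3,1]); enqueue [4]
  #11 pop 5: in=[-3,3] → [-3,3] (was [-3,1]); enqueue [0]
  #12 pop 4: in=[-3,3] → [-3,3] (no change)
  #13 pop 0: in=[-3,3] → [-3,3] (was [-3,1]); enqueue [3,4]
  #14 pop 3: in=[-3,3] → [-1,3] (no change)
  #15 pop 4: in=[-3,3] → [-3,3] (no change)

Fixpoint:
  val[0] = [-3,3]
  val[1] = [-3,3]
  val[2] = [-2,2]
  val[3] = [-1,3]
  val[4] = [-3,3]
  val[5] = [-3,3]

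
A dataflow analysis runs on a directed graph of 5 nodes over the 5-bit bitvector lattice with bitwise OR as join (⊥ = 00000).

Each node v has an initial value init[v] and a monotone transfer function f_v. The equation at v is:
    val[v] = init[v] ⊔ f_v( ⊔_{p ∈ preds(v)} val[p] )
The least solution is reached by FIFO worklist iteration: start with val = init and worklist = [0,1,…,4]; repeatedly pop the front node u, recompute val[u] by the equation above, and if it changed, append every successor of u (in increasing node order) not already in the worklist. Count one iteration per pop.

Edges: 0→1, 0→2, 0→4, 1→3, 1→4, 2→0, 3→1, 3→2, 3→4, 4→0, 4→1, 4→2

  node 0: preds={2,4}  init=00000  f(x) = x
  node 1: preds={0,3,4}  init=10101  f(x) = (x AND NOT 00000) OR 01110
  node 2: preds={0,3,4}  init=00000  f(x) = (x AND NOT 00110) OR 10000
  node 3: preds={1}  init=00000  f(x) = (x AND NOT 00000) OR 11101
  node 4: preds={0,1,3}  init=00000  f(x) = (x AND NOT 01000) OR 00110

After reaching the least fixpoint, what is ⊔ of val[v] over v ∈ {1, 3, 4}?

11111

Iteration log — 13 steps:
  step 1. node 0  ⊔preds=00000  new=00000  stable
  step 2. node 1  ⊔preds=00000  new=11111  old=10101  +wl: 
  step 3. node 2  ⊔preds=00000  new=10000  old=00000  +wl: 0
  step 4. node 3  ⊔preds=11111  new=11111  old=00000  +wl: 1,2
  step 5. node 4  ⊔preds=11111  new=10111  old=00000  +wl: 
  step 6. node 0  ⊔preds=10111  new=10111  old=00000  +wl: 4
  step 7. node 1  ⊔preds=11111  new=11111  stable
  step 8. node 2  ⊔preds=11111  new=11001  old=10000  +wl: 0
  step 9. node 4  ⊔preds=11111  new=10111  stable
  step 10. node 0  ⊔preds=11111  new=11111  old=10111  +wl: 1,2,4
  step 11. node 1  ⊔preds=11111  new=11111  stable
  step 12. node 2  ⊔preds=11111  new=11001  stable
  step 13. node 4  ⊔preds=11111  new=10111  stable

Least fixpoint reached:
  node 0: 11111
  node 1: 11111
  node 2: 11001
  node 3: 11111
  node 4: 10111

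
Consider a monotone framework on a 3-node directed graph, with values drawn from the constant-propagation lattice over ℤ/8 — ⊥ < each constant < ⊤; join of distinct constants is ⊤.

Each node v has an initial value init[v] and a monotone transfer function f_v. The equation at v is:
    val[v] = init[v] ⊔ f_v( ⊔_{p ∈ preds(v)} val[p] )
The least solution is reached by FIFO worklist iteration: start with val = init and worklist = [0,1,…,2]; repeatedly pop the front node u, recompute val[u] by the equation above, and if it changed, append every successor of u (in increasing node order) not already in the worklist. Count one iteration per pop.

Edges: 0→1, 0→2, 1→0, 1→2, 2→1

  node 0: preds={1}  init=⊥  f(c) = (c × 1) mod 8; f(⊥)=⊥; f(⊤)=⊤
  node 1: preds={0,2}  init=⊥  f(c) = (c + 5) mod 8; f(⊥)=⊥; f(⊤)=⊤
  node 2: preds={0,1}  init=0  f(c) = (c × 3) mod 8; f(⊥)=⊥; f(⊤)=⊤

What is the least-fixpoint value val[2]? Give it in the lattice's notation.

Trace (9 dequeues):
  [1] u=0 | in ⊥ | out ⊥ | ==
  [2] u=1 | in 0 | out 5 | prev ⊥ | push {0}
  [3] u=2 | in 5 | out ⊤ | prev 0 | push {1}
  [4] u=0 | in 5 | out 5 | prev ⊥ | push {2}
  [5] u=1 | in ⊤ | out ⊤ | prev 5 | push {0}
  [6] u=2 | in ⊤ | out ⊤ | ==
  [7] u=0 | in ⊤ | out ⊤ | prev 5 | push {1,2}
  [8] u=1 | in ⊤ | out ⊤ | ==
  [9] u=2 | in ⊤ | out ⊤ | ==

Converged values:
  [0] ⊤
  [1] ⊤
  [2] ⊤

⊤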